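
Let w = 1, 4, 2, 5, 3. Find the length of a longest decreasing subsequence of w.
2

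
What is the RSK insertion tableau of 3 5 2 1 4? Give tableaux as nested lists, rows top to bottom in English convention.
P = [[1, 4], [2, 5], [3]]

Insert 3: appended to row 1. P = [[3]].
Insert 5: appended to row 1. P = [[3, 5]].
Insert 2: 2 bumps 3 from row 1; 3 starts row 2. P = [[2, 5], [3]].
Insert 1: 1 bumps 2 from row 1; 2 bumps 3 from row 2; 3 starts row 3. P = [[1, 5], [2], [3]].
Insert 4: 4 bumps 5 from row 1; 5 appends to row 2. P = [[1, 4], [2, 5], [3]].

So P = [[1, 4], [2, 5], [3]].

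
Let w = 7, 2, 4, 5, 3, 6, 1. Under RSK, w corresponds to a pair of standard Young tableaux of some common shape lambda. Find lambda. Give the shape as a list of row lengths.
Row-insert each entry into an empty tableau.

After inserting 7: P = [[7]].
After inserting 2: P = [[2], [7]].
After inserting 4: P = [[2, 4], [7]].
After inserting 5: P = [[2, 4, 5], [7]].
After inserting 3: P = [[2, 3, 5], [4], [7]].
After inserting 6: P = [[2, 3, 5, 6], [4], [7]].
After inserting 1: P = [[1, 3, 5, 6], [2], [4], [7]].

The final insertion tableau P = [[1, 3, 5, 6], [2], [4], [7]] has shape [4, 1, 1, 1].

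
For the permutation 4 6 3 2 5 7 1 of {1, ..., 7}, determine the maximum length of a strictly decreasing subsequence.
4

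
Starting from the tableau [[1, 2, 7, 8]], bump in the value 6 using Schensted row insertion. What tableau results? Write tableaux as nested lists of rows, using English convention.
[[1, 2, 6, 8], [7]]

In row 1, 6 replaces 7 (the leftmost entry greater than 6); 7 is bumped to row 2. 7 starts a new row 2. The new tableau is [[1, 2, 6, 8], [7]].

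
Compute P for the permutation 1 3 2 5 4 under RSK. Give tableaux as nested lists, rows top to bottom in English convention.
Insert 1: appended to row 1. P = [[1]].
Insert 3: appended to row 1. P = [[1, 3]].
Insert 2: 2 bumps 3 from row 1; 3 starts row 2. P = [[1, 2], [3]].
Insert 5: appended to row 1. P = [[1, 2, 5], [3]].
Insert 4: 4 bumps 5 from row 1; 5 appends to row 2. P = [[1, 2, 4], [3, 5]].

So P = [[1, 2, 4], [3, 5]].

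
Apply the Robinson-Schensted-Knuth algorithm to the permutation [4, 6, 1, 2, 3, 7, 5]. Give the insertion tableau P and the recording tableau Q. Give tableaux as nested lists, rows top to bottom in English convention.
P = [[1, 2, 3, 5], [4, 6, 7]], Q = [[1, 2, 5, 6], [3, 4, 7]]

Insert each entry of the permutation into P by Schensted row insertion, recording in Q the position of each new cell.

Insert 4: appended to row 1. P = [[4]], Q = [[1]].
Insert 6: appended to row 1. P = [[4, 6]], Q = [[1, 2]].
Insert 1: 1 bumps 4 from row 1; 4 starts row 2. P = [[1, 6], [4]], Q = [[1, 2], [3]].
Insert 2: 2 bumps 6 from row 1; 6 appends to row 2. P = [[1, 2], [4, 6]], Q = [[1, 2], [3, 4]].
Insert 3: appended to row 1. P = [[1, 2, 3], [4, 6]], Q = [[1, 2, 5], [3, 4]].
Insert 7: appended to row 1. P = [[1, 2, 3, 7], [4, 6]], Q = [[1, 2, 5, 6], [3, 4]].
Insert 5: 5 bumps 7 from row 1; 7 appends to row 2. P = [[1, 2, 3, 5], [4, 6, 7]], Q = [[1, 2, 5, 6], [3, 4, 7]].

So P = [[1, 2, 3, 5], [4, 6, 7]], Q = [[1, 2, 5, 6], [3, 4, 7]].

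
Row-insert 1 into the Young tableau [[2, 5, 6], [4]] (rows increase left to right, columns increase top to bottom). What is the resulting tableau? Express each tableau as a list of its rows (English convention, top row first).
In row 1, 1 replaces 2 (the leftmost entry greater than 1); 2 is bumped to row 2. In row 2, 2 replaces 4 (the leftmost entry greater than 2); 4 is bumped to row 3. 4 starts a new row 3. The new tableau is [[1, 5, 6], [2], [4]].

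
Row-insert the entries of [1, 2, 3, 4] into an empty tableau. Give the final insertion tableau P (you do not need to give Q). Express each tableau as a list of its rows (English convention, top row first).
Insert 1: appended to row 1. P = [[1]].
Insert 2: appended to row 1. P = [[1, 2]].
Insert 3: appended to row 1. P = [[1, 2, 3]].
Insert 4: appended to row 1. P = [[1, 2, 3, 4]].

So P = [[1, 2, 3, 4]].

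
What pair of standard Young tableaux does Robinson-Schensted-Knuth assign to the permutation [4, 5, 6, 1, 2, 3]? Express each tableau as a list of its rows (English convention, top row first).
P = [[1, 2, 3], [4, 5, 6]], Q = [[1, 2, 3], [4, 5, 6]]

Insert each entry of the permutation into P by Schensted row insertion, recording in Q the position of each new cell.

Insert 4: appended to row 1. P = [[4]].
Insert 5: appended to row 1. P = [[4, 5]].
Insert 6: appended to row 1. P = [[4, 5, 6]].
Insert 1: 1 bumps 4 from row 1; 4 starts row 2. P = [[1, 5, 6], [4]].
Insert 2: 2 bumps 5 from row 1; 5 appends to row 2. P = [[1, 2, 6], [4, 5]].
Insert 3: 3 bumps 6 from row 1; 6 appends to row 2. P = [[1, 2, 3], [4, 5, 6]].

So P = [[1, 2, 3], [4, 5, 6]], Q = [[1, 2, 3], [4, 5, 6]].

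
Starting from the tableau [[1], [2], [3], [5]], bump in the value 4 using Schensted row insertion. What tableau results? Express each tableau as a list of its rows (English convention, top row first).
4 is larger than every entry of row 1, so it is appended to row 1. The new tableau is [[1, 4], [2], [3], [5]].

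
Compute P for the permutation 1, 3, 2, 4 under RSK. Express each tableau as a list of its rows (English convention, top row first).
P = [[1, 2, 4], [3]]

Insert 1: appended to row 1. P = [[1]].
Insert 3: appended to row 1. P = [[1, 3]].
Insert 2: 2 bumps 3 from row 1; 3 starts row 2. P = [[1, 2], [3]].
Insert 4: appended to row 1. P = [[1, 2, 4], [3]].

So P = [[1, 2, 4], [3]].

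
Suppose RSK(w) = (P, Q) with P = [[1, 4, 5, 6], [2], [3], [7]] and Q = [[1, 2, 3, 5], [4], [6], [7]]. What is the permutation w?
Reverse the RSK construction: for i from n down to 1, find the cell of Q containing i, remove the entry at that cell from P, and reverse-bump it up through P; the value ejected from row 1 is w(i).

Step i=7: Q has 7 at row 4, column 1; remove 7 from row 4 of P and reverse-bump: 7 enters row 3 and ejects 3; 3 enters row 2 and ejects 2; 2 enters row 1 and ejects 1. So w(7) = 1. P is now [[2, 4, 5, 6], [3], [7]].
Step i=6: Q has 6 at row 3, column 1; remove 7 from row 3 of P and reverse-bump: 7 enters row 2 and ejects 3; 3 enters row 1 and ejects 2. So w(6) = 2. P is now [[3, 4, 5, 6], [7]].
Step i=5: Q has 5 at row 1, column 4; remove that cell from P, ejecting 6. So w(5) = 6. P is now [[3, 4, 5], [7]].
Step i=4: Q has 4 at row 2, column 1; remove 7 from row 2 of P and reverse-bump: 7 enters row 1 and ejects 5. So w(4) = 5. P is now [[3, 4, 7]].
Step i=3: Q has 3 at row 1, column 3; remove that cell from P, ejecting 7. So w(3) = 7. P is now [[3, 4]].
Step i=2: Q has 2 at row 1, column 2; remove that cell from P, ejecting 4. So w(2) = 4. P is now [[3]].
Step i=1: Q has 1 at row 1, column 1; remove that cell from P, ejecting 3. So w(1) = 3. P is now [].

So w = 3 4 7 5 6 2 1.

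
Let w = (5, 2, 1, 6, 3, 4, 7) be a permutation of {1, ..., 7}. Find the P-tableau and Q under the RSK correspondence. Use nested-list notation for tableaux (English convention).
Insert each entry of the permutation into P by Schensted row insertion, recording in Q the position of each new cell.

Insert 5: appended to row 1. P = [[5]].
Insert 2: 2 bumps 5 from row 1; 5 starts row 2. P = [[2], [5]].
Insert 1: 1 bumps 2 from row 1; 2 bumps 5 from row 2; 5 starts row 3. P = [[1], [2], [5]].
Insert 6: appended to row 1. P = [[1, 6], [2], [5]].
Insert 3: 3 bumps 6 from row 1; 6 appends to row 2. P = [[1, 3], [2, 6], [5]].
Insert 4: appended to row 1. P = [[1, 3, 4], [2, 6], [5]].
Insert 7: appended to row 1. P = [[1, 3, 4, 7], [2, 6], [5]].

So P = [[1, 3, 4, 7], [2, 6], [5]], Q = [[1, 4, 6, 7], [2, 5], [3]].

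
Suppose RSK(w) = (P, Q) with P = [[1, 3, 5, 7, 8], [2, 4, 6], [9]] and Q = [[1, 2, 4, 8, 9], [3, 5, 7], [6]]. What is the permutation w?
2 4 1 9 6 3 5 7 8

Reverse the RSK construction: for i from n down to 1, find the cell of Q containing i, remove the entry at that cell from P, and reverse-bump it up through P; the value ejected from row 1 is w(i).

Step i=9: Q has 9 at row 1, column 5; remove that cell from P, ejecting 8. So w(9) = 8. P is now [[1, 3, 5, 7], [2, 4, 6], [9]].
Step i=8: Q has 8 at row 1, column 4; remove that cell from P, ejecting 7. So w(8) = 7. P is now [[1, 3, 5], [2, 4, 6], [9]].
Step i=7: Q has 7 at row 2, column 3; remove 6 from row 2 of P and reverse-bump: 6 enters row 1 and ejects 5. So w(7) = 5. P is now [[1, 3, 6], [2, 4], [9]].
Step i=6: Q has 6 at row 3, column 1; remove 9 from row 3 of P and reverse-bump: 9 enters row 2 and ejects 4; 4 enters row 1 and ejects 3. So w(6) = 3. P is now [[1, 4, 6], [2, 9]].
Step i=5: Q has 5 at row 2, column 2; remove 9 from row 2 of P and reverse-bump: 9 enters row 1 and ejects 6. So w(5) = 6. P is now [[1, 4, 9], [2]].
Step i=4: Q has 4 at row 1, column 3; remove that cell from P, ejecting 9. So w(4) = 9. P is now [[1, 4], [2]].
Step i=3: Q has 3 at row 2, column 1; remove 2 from row 2 of P and reverse-bump: 2 enters row 1 and ejects 1. So w(3) = 1. P is now [[2, 4]].
Step i=2: Q has 2 at row 1, column 2; remove that cell from P, ejecting 4. So w(2) = 4. P is now [[2]].
Step i=1: Q has 1 at row 1, column 1; remove that cell from P, ejecting 2. So w(1) = 2. P is now [].

So w = 2 4 1 9 6 3 5 7 8.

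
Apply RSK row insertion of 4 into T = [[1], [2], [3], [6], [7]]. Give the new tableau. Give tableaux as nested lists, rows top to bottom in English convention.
4 is larger than every entry of row 1, so it is appended to row 1. The new tableau is [[1, 4], [2], [3], [6], [7]].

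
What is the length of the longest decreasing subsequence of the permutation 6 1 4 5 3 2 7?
4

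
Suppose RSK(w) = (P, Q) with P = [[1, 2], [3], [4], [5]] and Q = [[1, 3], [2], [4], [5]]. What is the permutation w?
Reverse the RSK construction: for i from n down to 1, find the cell of Q containing i, remove the entry at that cell from P, and reverse-bump it up through P; the value ejected from row 1 is w(i).

Step i=5: Q has 5 at row 4, column 1; remove 5 from row 4 of P and reverse-bump: 5 enters row 3 and ejects 4; 4 enters row 2 and ejects 3; 3 enters row 1 and ejects 2. So w(5) = 2. P is now [[1, 3], [4], [5]].
Step i=4: Q has 4 at row 3, column 1; remove 5 from row 3 of P and reverse-bump: 5 enters row 2 and ejects 4; 4 enters row 1 and ejects 3. So w(4) = 3. P is now [[1, 4], [5]].
Step i=3: Q has 3 at row 1, column 2; remove that cell from P, ejecting 4. So w(3) = 4. P is now [[1], [5]].
Step i=2: Q has 2 at row 2, column 1; remove 5 from row 2 of P and reverse-bump: 5 enters row 1 and ejects 1. So w(2) = 1. P is now [[5]].
Step i=1: Q has 1 at row 1, column 1; remove that cell from P, ejecting 5. So w(1) = 5. P is now [].

So w = 5 1 4 3 2.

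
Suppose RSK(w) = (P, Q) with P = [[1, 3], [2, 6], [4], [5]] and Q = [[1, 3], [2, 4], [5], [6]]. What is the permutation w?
Reverse the RSK construction: for i from n down to 1, find the cell of Q containing i, remove the entry at that cell from P, and reverse-bump it up through P; the value ejected from row 1 is w(i).

Step i=6: Q has 6 at row 4, column 1; remove 5 from row 4 of P and reverse-bump: 5 enters row 3 and ejects 4; 4 enters row 2 and ejects 2; 2 enters row 1 and ejects 1. So w(6) = 1. P is now [[2, 3], [4, 6], [5]].
Step i=5: Q has 5 at row 3, column 1; remove 5 from row 3 of P and reverse-bump: 5 enters row 2 and ejects 4; 4 enters row 1 and ejects 3. So w(5) = 3. P is now [[2, 4], [5, 6]].
Step i=4: Q has 4 at row 2, column 2; remove 6 from row 2 of P and reverse-bump: 6 enters row 1 and ejects 4. So w(4) = 4. P is now [[2, 6], [5]].
Step i=3: Q has 3 at row 1, column 2; remove that cell from P, ejecting 6. So w(3) = 6. P is now [[2], [5]].
Step i=2: Q has 2 at row 2, column 1; remove 5 from row 2 of P and reverse-bump: 5 enters row 1 and ejects 2. So w(2) = 2. P is now [[5]].
Step i=1: Q has 1 at row 1, column 1; remove that cell from P, ejecting 5. So w(1) = 5. P is now [].

So w = 5 2 6 4 3 1.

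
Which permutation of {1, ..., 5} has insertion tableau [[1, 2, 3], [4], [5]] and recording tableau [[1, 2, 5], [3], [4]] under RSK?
Reverse the RSK construction: for i from n down to 1, find the cell of Q containing i, remove the entry at that cell from P, and reverse-bump it up through P; the value ejected from row 1 is w(i).

Step i=5: Q has 5 at row 1, column 3; remove that cell from P, ejecting 3. So w(5) = 3. P is now [[1, 2], [4], [5]].
Step i=4: Q has 4 at row 3, column 1; remove 5 from row 3 of P and reverse-bump: 5 enters row 2 and ejects 4; 4 enters row 1 and ejects 2. So w(4) = 2. P is now [[1, 4], [5]].
Step i=3: Q has 3 at row 2, column 1; remove 5 from row 2 of P and reverse-bump: 5 enters row 1 and ejects 4. So w(3) = 4. P is now [[1, 5]].
Step i=2: Q has 2 at row 1, column 2; remove that cell from P, ejecting 5. So w(2) = 5. P is now [[1]].
Step i=1: Q has 1 at row 1, column 1; remove that cell from P, ejecting 1. So w(1) = 1. P is now [].

So w = 1 5 4 2 3.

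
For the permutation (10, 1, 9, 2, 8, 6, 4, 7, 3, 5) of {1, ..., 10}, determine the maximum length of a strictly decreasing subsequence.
6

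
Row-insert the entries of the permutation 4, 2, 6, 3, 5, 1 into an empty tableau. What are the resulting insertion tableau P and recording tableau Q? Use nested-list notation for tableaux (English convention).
P = [[1, 3, 5], [2, 6], [4]], Q = [[1, 3, 5], [2, 4], [6]]

Insert each entry of the permutation into P by Schensted row insertion, recording in Q the position of each new cell.

After inserting 4: P = [[4]].
After inserting 2: P = [[2], [4]].
After inserting 6: P = [[2, 6], [4]].
After inserting 3: P = [[2, 3], [4, 6]].
After inserting 5: P = [[2, 3, 5], [4, 6]].
After inserting 1: P = [[1, 3, 5], [2, 6], [4]].

So P = [[1, 3, 5], [2, 6], [4]], Q = [[1, 3, 5], [2, 4], [6]].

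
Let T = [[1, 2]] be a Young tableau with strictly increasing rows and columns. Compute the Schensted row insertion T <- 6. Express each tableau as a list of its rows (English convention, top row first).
[[1, 2, 6]]

6 is larger than every entry of row 1, so it is appended to row 1. The new tableau is [[1, 2, 6]].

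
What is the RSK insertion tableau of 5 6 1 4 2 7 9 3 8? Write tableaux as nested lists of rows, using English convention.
Insert 5: appended to row 1. P = [[5]].
Insert 6: appended to row 1. P = [[5, 6]].
Insert 1: 1 bumps 5 from row 1; 5 starts row 2. P = [[1, 6], [5]].
Insert 4: 4 bumps 6 from row 1; 6 appends to row 2. P = [[1, 4], [5, 6]].
Insert 2: 2 bumps 4 from row 1; 4 bumps 5 from row 2; 5 starts row 3. P = [[1, 2], [4, 6], [5]].
Insert 7: appended to row 1. P = [[1, 2, 7], [4, 6], [5]].
Insert 9: appended to row 1. P = [[1, 2, 7, 9], [4, 6], [5]].
Insert 3: 3 bumps 7 from row 1; 7 appends to row 2. P = [[1, 2, 3, 9], [4, 6, 7], [5]].
Insert 8: 8 bumps 9 from row 1; 9 appends to row 2. P = [[1, 2, 3, 8], [4, 6, 7, 9], [5]].

So P = [[1, 2, 3, 8], [4, 6, 7, 9], [5]].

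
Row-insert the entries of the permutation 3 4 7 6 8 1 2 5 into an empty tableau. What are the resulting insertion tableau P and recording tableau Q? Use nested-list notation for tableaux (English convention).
Insert each entry of the permutation into P by Schensted row insertion, recording in Q the position of each new cell.

Insert 3: appended to row 1. P = [[3]].
Insert 4: appended to row 1. P = [[3, 4]].
Insert 7: appended to row 1. P = [[3, 4, 7]].
Insert 6: 6 bumps 7 from row 1; 7 starts row 2. P = [[3, 4, 6], [7]].
Insert 8: appended to row 1. P = [[3, 4, 6, 8], [7]].
Insert 1: 1 bumps 3 from row 1; 3 bumps 7 from row 2; 7 starts row 3. P = [[1, 4, 6, 8], [3], [7]].
Insert 2: 2 bumps 4 from row 1; 4 appends to row 2. P = [[1, 2, 6, 8], [3, 4], [7]].
Insert 5: 5 bumps 6 from row 1; 6 appends to row 2. P = [[1, 2, 5, 8], [3, 4, 6], [7]].

So P = [[1, 2, 5, 8], [3, 4, 6], [7]], Q = [[1, 2, 3, 5], [4, 7, 8], [6]].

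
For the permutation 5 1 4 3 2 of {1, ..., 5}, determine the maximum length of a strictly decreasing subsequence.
4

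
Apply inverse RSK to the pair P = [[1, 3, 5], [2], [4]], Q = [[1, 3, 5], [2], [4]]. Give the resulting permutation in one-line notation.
Reverse the RSK construction: for i from n down to 1, find the cell of Q containing i, remove the entry at that cell from P, and reverse-bump it up through P; the value ejected from row 1 is w(i).

Step i=5: Q has 5 at row 1, column 3; remove that cell from P, ejecting 5. So w(5) = 5. P is now [[1, 3], [2], [4]].
Step i=4: Q has 4 at row 3, column 1; remove 4 from row 3 of P and reverse-bump: 4 enters row 2 and ejects 2; 2 enters row 1 and ejects 1. So w(4) = 1. P is now [[2, 3], [4]].
Step i=3: Q has 3 at row 1, column 2; remove that cell from P, ejecting 3. So w(3) = 3. P is now [[2], [4]].
Step i=2: Q has 2 at row 2, column 1; remove 4 from row 2 of P and reverse-bump: 4 enters row 1 and ejects 2. So w(2) = 2. P is now [[4]].
Step i=1: Q has 1 at row 1, column 1; remove that cell from P, ejecting 4. So w(1) = 4. P is now [].

So w = 4 2 3 1 5.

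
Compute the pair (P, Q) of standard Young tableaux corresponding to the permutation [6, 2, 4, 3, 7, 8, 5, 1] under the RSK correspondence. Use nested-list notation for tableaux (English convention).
P = [[1, 3, 5, 8], [2, 7], [4], [6]], Q = [[1, 3, 5, 6], [2, 7], [4], [8]]

Insert each entry of the permutation into P by Schensted row insertion, recording in Q the position of each new cell.

Insert 6: appended to row 1. P = [[6]].
Insert 2: 2 bumps 6 from row 1; 6 starts row 2. P = [[2], [6]].
Insert 4: appended to row 1. P = [[2, 4], [6]].
Insert 3: 3 bumps 4 from row 1; 4 bumps 6 from row 2; 6 starts row 3. P = [[2, 3], [4], [6]].
Insert 7: appended to row 1. P = [[2, 3, 7], [4], [6]].
Insert 8: appended to row 1. P = [[2, 3, 7, 8], [4], [6]].
Insert 5: 5 bumps 7 from row 1; 7 appends to row 2. P = [[2, 3, 5, 8], [4, 7], [6]].
Insert 1: 1 bumps 2 from row 1; 2 bumps 4 from row 2; 4 bumps 6 from row 3; 6 starts row 4. P = [[1, 3, 5, 8], [2, 7], [4], [6]].

So P = [[1, 3, 5, 8], [2, 7], [4], [6]], Q = [[1, 3, 5, 6], [2, 7], [4], [8]].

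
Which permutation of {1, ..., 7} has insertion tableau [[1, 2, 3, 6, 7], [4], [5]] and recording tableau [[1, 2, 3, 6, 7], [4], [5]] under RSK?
Reverse the RSK construction: for i from n down to 1, find the cell of Q containing i, remove the entry at that cell from P, and reverse-bump it up through P; the value ejected from row 1 is w(i).

Step i=7: Q has 7 at row 1, column 5; remove that cell from P, ejecting 7. So w(7) = 7. P is now [[1, 2, 3, 6], [4], [5]].
Step i=6: Q has 6 at row 1, column 4; remove that cell from P, ejecting 6. So w(6) = 6. P is now [[1, 2, 3], [4], [5]].
Step i=5: Q has 5 at row 3, column 1; remove 5 from row 3 of P and reverse-bump: 5 enters row 2 and ejects 4; 4 enters row 1 and ejects 3. So w(5) = 3. P is now [[1, 2, 4], [5]].
Step i=4: Q has 4 at row 2, column 1; remove 5 from row 2 of P and reverse-bump: 5 enters row 1 and ejects 4. So w(4) = 4. P is now [[1, 2, 5]].
Step i=3: Q has 3 at row 1, column 3; remove that cell from P, ejecting 5. So w(3) = 5. P is now [[1, 2]].
Step i=2: Q has 2 at row 1, column 2; remove that cell from P, ejecting 2. So w(2) = 2. P is now [[1]].
Step i=1: Q has 1 at row 1, column 1; remove that cell from P, ejecting 1. So w(1) = 1. P is now [].

So w = 1 2 5 4 3 6 7.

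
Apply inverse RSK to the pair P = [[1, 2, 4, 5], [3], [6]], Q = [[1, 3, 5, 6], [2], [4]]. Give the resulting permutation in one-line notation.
6 1 3 2 4 5

Reverse the RSK construction: for i from n down to 1, find the cell of Q containing i, remove the entry at that cell from P, and reverse-bump it up through P; the value ejected from row 1 is w(i).

Step i=6: Q has 6 at row 1, column 4; remove that cell from P, ejecting 5. So w(6) = 5. P is now [[1, 2, 4], [3], [6]].
Step i=5: Q has 5 at row 1, column 3; remove that cell from P, ejecting 4. So w(5) = 4. P is now [[1, 2], [3], [6]].
Step i=4: Q has 4 at row 3, column 1; remove 6 from row 3 of P and reverse-bump: 6 enters row 2 and ejects 3; 3 enters row 1 and ejects 2. So w(4) = 2. P is now [[1, 3], [6]].
Step i=3: Q has 3 at row 1, column 2; remove that cell from P, ejecting 3. So w(3) = 3. P is now [[1], [6]].
Step i=2: Q has 2 at row 2, column 1; remove 6 from row 2 of P and reverse-bump: 6 enters row 1 and ejects 1. So w(2) = 1. P is now [[6]].
Step i=1: Q has 1 at row 1, column 1; remove that cell from P, ejecting 6. So w(1) = 6. P is now [].

So w = 6 1 3 2 4 5.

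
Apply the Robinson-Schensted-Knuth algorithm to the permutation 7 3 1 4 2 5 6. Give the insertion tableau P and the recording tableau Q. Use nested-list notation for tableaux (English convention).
P = [[1, 2, 5, 6], [3, 4], [7]], Q = [[1, 4, 6, 7], [2, 5], [3]]

Insert each entry of the permutation into P by Schensted row insertion, recording in Q the position of each new cell.

Insert 7: appended to row 1. P = [[7]].
Insert 3: 3 bumps 7 from row 1; 7 starts row 2. P = [[3], [7]].
Insert 1: 1 bumps 3 from row 1; 3 bumps 7 from row 2; 7 starts row 3. P = [[1], [3], [7]].
Insert 4: appended to row 1. P = [[1, 4], [3], [7]].
Insert 2: 2 bumps 4 from row 1; 4 appends to row 2. P = [[1, 2], [3, 4], [7]].
Insert 5: appended to row 1. P = [[1, 2, 5], [3, 4], [7]].
Insert 6: appended to row 1. P = [[1, 2, 5, 6], [3, 4], [7]].

So P = [[1, 2, 5, 6], [3, 4], [7]], Q = [[1, 4, 6, 7], [2, 5], [3]].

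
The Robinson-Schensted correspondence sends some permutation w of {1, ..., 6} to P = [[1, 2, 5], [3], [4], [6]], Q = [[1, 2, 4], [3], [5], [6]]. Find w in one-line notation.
Reverse the RSK construction: for i from n down to 1, find the cell of Q containing i, remove the entry at that cell from P, and reverse-bump it up through P; the value ejected from row 1 is w(i).

Step i=6: Q has 6 at row 4, column 1; remove 6 from row 4 of P and reverse-bump: 6 enters row 3 and ejects 4; 4 enters row 2 and ejects 3; 3 enters row 1 and ejects 2. So w(6) = 2. P is now [[1, 3, 5], [4], [6]].
Step i=5: Q has 5 at row 3, column 1; remove 6 from row 3 of P and reverse-bump: 6 enters row 2 and ejects 4; 4 enters row 1 and ejects 3. So w(5) = 3. P is now [[1, 4, 5], [6]].
Step i=4: Q has 4 at row 1, column 3; remove that cell from P, ejecting 5. So w(4) = 5. P is now [[1, 4], [6]].
Step i=3: Q has 3 at row 2, column 1; remove 6 from row 2 of P and reverse-bump: 6 enters row 1 and ejects 4. So w(3) = 4. P is now [[1, 6]].
Step i=2: Q has 2 at row 1, column 2; remove that cell from P, ejecting 6. So w(2) = 6. P is now [[1]].
Step i=1: Q has 1 at row 1, column 1; remove that cell from P, ejecting 1. So w(1) = 1. P is now [].

So w = 1 6 4 5 3 2.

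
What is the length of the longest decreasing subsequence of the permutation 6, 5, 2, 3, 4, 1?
4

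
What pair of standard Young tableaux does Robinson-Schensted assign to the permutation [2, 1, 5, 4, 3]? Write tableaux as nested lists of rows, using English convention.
P = [[1, 3], [2, 4], [5]], Q = [[1, 3], [2, 4], [5]]

Insert each entry of the permutation into P by Schensted row insertion, recording in Q the position of each new cell.

Insert 2: appended to row 1. P = [[2]].
Insert 1: 1 bumps 2 from row 1; 2 starts row 2. P = [[1], [2]].
Insert 5: appended to row 1. P = [[1, 5], [2]].
Insert 4: 4 bumps 5 from row 1; 5 appends to row 2. P = [[1, 4], [2, 5]].
Insert 3: 3 bumps 4 from row 1; 4 bumps 5 from row 2; 5 starts row 3. P = [[1, 3], [2, 4], [5]].

So P = [[1, 3], [2, 4], [5]], Q = [[1, 3], [2, 4], [5]].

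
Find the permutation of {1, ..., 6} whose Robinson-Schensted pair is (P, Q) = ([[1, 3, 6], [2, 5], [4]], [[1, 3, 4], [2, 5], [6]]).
4 2 5 6 3 1

Reverse the RSK construction: for i from n down to 1, find the cell of Q containing i, remove the entry at that cell from P, and reverse-bump it up through P; the value ejected from row 1 is w(i).

Step i=6: Q has 6 at row 3, column 1; remove 4 from row 3 of P and reverse-bump: 4 enters row 2 and ejects 2; 2 enters row 1 and ejects 1. So w(6) = 1. P is now [[2, 3, 6], [4, 5]].
Step i=5: Q has 5 at row 2, column 2; remove 5 from row 2 of P and reverse-bump: 5 enters row 1 and ejects 3. So w(5) = 3. P is now [[2, 5, 6], [4]].
Step i=4: Q has 4 at row 1, column 3; remove that cell from P, ejecting 6. So w(4) = 6. P is now [[2, 5], [4]].
Step i=3: Q has 3 at row 1, column 2; remove that cell from P, ejecting 5. So w(3) = 5. P is now [[2], [4]].
Step i=2: Q has 2 at row 2, column 1; remove 4 from row 2 of P and reverse-bump: 4 enters row 1 and ejects 2. So w(2) = 2. P is now [[4]].
Step i=1: Q has 1 at row 1, column 1; remove that cell from P, ejecting 4. So w(1) = 4. P is now [].

So w = 4 2 5 6 3 1.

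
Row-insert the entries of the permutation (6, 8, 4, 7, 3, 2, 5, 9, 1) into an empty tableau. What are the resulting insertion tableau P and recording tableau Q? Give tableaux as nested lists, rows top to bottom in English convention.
P = [[1, 5, 9], [2, 7], [3, 8], [4], [6]], Q = [[1, 2, 8], [3, 4], [5, 7], [6], [9]]

Insert each entry of the permutation into P by Schensted row insertion, recording in Q the position of each new cell.

Insert 6: appended to row 1. P = [[6]].
Insert 8: appended to row 1. P = [[6, 8]].
Insert 4: 4 bumps 6 from row 1; 6 starts row 2. P = [[4, 8], [6]].
Insert 7: 7 bumps 8 from row 1; 8 appends to row 2. P = [[4, 7], [6, 8]].
Insert 3: 3 bumps 4 from row 1; 4 bumps 6 from row 2; 6 starts row 3. P = [[3, 7], [4, 8], [6]].
Insert 2: 2 bumps 3 from row 1; 3 bumps 4 from row 2; 4 bumps 6 from row 3; 6 starts row 4. P = [[2, 7], [3, 8], [4], [6]].
Insert 5: 5 bumps 7 from row 1; 7 bumps 8 from row 2; 8 appends to row 3. P = [[2, 5], [3, 7], [4, 8], [6]].
Insert 9: appended to row 1. P = [[2, 5, 9], [3, 7], [4, 8], [6]].
Insert 1: 1 bumps 2 from row 1; 2 bumps 3 from row 2; 3 bumps 4 from row 3; 4 bumps 6 from row 4; 6 starts row 5. P = [[1, 5, 9], [2, 7], [3, 8], [4], [6]].

So P = [[1, 5, 9], [2, 7], [3, 8], [4], [6]], Q = [[1, 2, 8], [3, 4], [5, 7], [6], [9]].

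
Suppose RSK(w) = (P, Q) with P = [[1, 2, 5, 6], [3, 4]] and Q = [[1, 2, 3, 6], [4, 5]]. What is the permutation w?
3 4 5 1 2 6

Reverse the RSK construction: for i from n down to 1, find the cell of Q containing i, remove the entry at that cell from P, and reverse-bump it up through P; the value ejected from row 1 is w(i).

Step i=6: Q has 6 at row 1, column 4; remove that cell from P, ejecting 6. So w(6) = 6. P is now [[1, 2, 5], [3, 4]].
Step i=5: Q has 5 at row 2, column 2; remove 4 from row 2 of P and reverse-bump: 4 enters row 1 and ejects 2. So w(5) = 2. P is now [[1, 4, 5], [3]].
Step i=4: Q has 4 at row 2, column 1; remove 3 from row 2 of P and reverse-bump: 3 enters row 1 and ejects 1. So w(4) = 1. P is now [[3, 4, 5]].
Step i=3: Q has 3 at row 1, column 3; remove that cell from P, ejecting 5. So w(3) = 5. P is now [[3, 4]].
Step i=2: Q has 2 at row 1, column 2; remove that cell from P, ejecting 4. So w(2) = 4. P is now [[3]].
Step i=1: Q has 1 at row 1, column 1; remove that cell from P, ejecting 3. So w(1) = 3. P is now [].

So w = 3 4 5 1 2 6.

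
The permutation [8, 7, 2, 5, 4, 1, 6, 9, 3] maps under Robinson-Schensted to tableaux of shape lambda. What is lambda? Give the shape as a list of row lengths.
[4, 2, 1, 1, 1]

Row-insert each entry into an empty tableau.

After inserting 8: P = [[8]].
After inserting 7: P = [[7], [8]].
After inserting 2: P = [[2], [7], [8]].
After inserting 5: P = [[2, 5], [7], [8]].
After inserting 4: P = [[2, 4], [5], [7], [8]].
After inserting 1: P = [[1, 4], [2], [5], [7], [8]].
After inserting 6: P = [[1, 4, 6], [2], [5], [7], [8]].
After inserting 9: P = [[1, 4, 6, 9], [2], [5], [7], [8]].
After inserting 3: P = [[1, 3, 6, 9], [2, 4], [5], [7], [8]].

The final insertion tableau P = [[1, 3, 6, 9], [2, 4], [5], [7], [8]] has shape [4, 2, 1, 1, 1].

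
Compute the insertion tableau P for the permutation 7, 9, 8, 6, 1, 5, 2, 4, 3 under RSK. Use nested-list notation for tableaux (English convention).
P = [[1, 2, 3], [4, 8], [5], [6], [7], [9]]

After inserting 7: P = [[7]].
After inserting 9: P = [[7, 9]].
After inserting 8: P = [[7, 8], [9]].
After inserting 6: P = [[6, 8], [7], [9]].
After inserting 1: P = [[1, 8], [6], [7], [9]].
After inserting 5: P = [[1, 5], [6, 8], [7], [9]].
After inserting 2: P = [[1, 2], [5, 8], [6], [7], [9]].
After inserting 4: P = [[1, 2, 4], [5, 8], [6], [7], [9]].
After inserting 3: P = [[1, 2, 3], [4, 8], [5], [6], [7], [9]].

So P = [[1, 2, 3], [4, 8], [5], [6], [7], [9]].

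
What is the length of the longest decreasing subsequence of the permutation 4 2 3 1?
3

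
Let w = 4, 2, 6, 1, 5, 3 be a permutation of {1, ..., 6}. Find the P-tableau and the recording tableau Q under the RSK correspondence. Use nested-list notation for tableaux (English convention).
Insert each entry of the permutation into P by Schensted row insertion, recording in Q the position of each new cell.

Insert 4: appended to row 1. P = [[4]], Q = [[1]].
Insert 2: 2 bumps 4 from row 1; 4 starts row 2. P = [[2], [4]], Q = [[1], [2]].
Insert 6: appended to row 1. P = [[2, 6], [4]], Q = [[1, 3], [2]].
Insert 1: 1 bumps 2 from row 1; 2 bumps 4 from row 2; 4 starts row 3. P = [[1, 6], [2], [4]], Q = [[1, 3], [2], [4]].
Insert 5: 5 bumps 6 from row 1; 6 appends to row 2. P = [[1, 5], [2, 6], [4]], Q = [[1, 3], [2, 5], [4]].
Insert 3: 3 bumps 5 from row 1; 5 bumps 6 from row 2; 6 appends to row 3. P = [[1, 3], [2, 5], [4, 6]], Q = [[1, 3], [2, 5], [4, 6]].

So P = [[1, 3], [2, 5], [4, 6]], Q = [[1, 3], [2, 5], [4, 6]].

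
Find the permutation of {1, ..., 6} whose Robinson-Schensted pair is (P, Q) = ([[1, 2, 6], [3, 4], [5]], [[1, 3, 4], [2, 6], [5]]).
Reverse the RSK construction: for i from n down to 1, find the cell of Q containing i, remove the entry at that cell from P, and reverse-bump it up through P; the value ejected from row 1 is w(i).

Step i=6: Q has 6 at row 2, column 2; remove 4 from row 2 of P and reverse-bump: 4 enters row 1 and ejects 2. So w(6) = 2. P is now [[1, 4, 6], [3], [5]].
Step i=5: Q has 5 at row 3, column 1; remove 5 from row 3 of P and reverse-bump: 5 enters row 2 and ejects 3; 3 enters row 1 and ejects 1. So w(5) = 1. P is now [[3, 4, 6], [5]].
Step i=4: Q has 4 at row 1, column 3; remove that cell from P, ejecting 6. So w(4) = 6. P is now [[3, 4], [5]].
Step i=3: Q has 3 at row 1, column 2; remove that cell from P, ejecting 4. So w(3) = 4. P is now [[3], [5]].
Step i=2: Q has 2 at row 2, column 1; remove 5 from row 2 of P and reverse-bump: 5 enters row 1 and ejects 3. So w(2) = 3. P is now [[5]].
Step i=1: Q has 1 at row 1, column 1; remove that cell from P, ejecting 5. So w(1) = 5. P is now [].

So w = 5 3 4 6 1 2.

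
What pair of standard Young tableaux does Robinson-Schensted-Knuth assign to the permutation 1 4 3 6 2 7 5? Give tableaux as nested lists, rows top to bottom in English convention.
Insert each entry of the permutation into P by Schensted row insertion, recording in Q the position of each new cell.

Insert 1: appended to row 1. P = [[1]], Q = [[1]].
Insert 4: appended to row 1. P = [[1, 4]], Q = [[1, 2]].
Insert 3: 3 bumps 4 from row 1; 4 starts row 2. P = [[1, 3], [4]], Q = [[1, 2], [3]].
Insert 6: appended to row 1. P = [[1, 3, 6], [4]], Q = [[1, 2, 4], [3]].
Insert 2: 2 bumps 3 from row 1; 3 bumps 4 from row 2; 4 starts row 3. P = [[1, 2, 6], [3], [4]], Q = [[1, 2, 4], [3], [5]].
Insert 7: appended to row 1. P = [[1, 2, 6, 7], [3], [4]], Q = [[1, 2, 4, 6], [3], [5]].
Insert 5: 5 bumps 6 from row 1; 6 appends to row 2. P = [[1, 2, 5, 7], [3, 6], [4]], Q = [[1, 2, 4, 6], [3, 7], [5]].

So P = [[1, 2, 5, 7], [3, 6], [4]], Q = [[1, 2, 4, 6], [3, 7], [5]].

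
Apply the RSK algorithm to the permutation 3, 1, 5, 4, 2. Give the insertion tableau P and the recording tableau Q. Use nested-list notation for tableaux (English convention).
P = [[1, 2], [3, 4], [5]], Q = [[1, 3], [2, 4], [5]]

Insert each entry of the permutation into P by Schensted row insertion, recording in Q the position of each new cell.

Insert 3: appended to row 1. P = [[3]].
Insert 1: 1 bumps 3 from row 1; 3 starts row 2. P = [[1], [3]].
Insert 5: appended to row 1. P = [[1, 5], [3]].
Insert 4: 4 bumps 5 from row 1; 5 appends to row 2. P = [[1, 4], [3, 5]].
Insert 2: 2 bumps 4 from row 1; 4 bumps 5 from row 2; 5 starts row 3. P = [[1, 2], [3, 4], [5]].

So P = [[1, 2], [3, 4], [5]], Q = [[1, 3], [2, 4], [5]].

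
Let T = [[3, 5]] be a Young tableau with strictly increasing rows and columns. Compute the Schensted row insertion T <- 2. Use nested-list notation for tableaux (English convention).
[[2, 5], [3]]

In row 1, 2 replaces 3 (the leftmost entry greater than 2); 3 is bumped to row 2. 3 starts a new row 2. The new tableau is [[2, 5], [3]].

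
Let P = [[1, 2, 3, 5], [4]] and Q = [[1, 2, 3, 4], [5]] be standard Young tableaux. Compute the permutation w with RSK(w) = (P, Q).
1 2 4 5 3

Reverse RSK: for i = n, n-1, ..., 1, locate i in Q, remove the corresponding corner cell from P, and reverse-bump its entry up through P; the value ejected from row 1 is w(i).

So w = 1 2 4 5 3.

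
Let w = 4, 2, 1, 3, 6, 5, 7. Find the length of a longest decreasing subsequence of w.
3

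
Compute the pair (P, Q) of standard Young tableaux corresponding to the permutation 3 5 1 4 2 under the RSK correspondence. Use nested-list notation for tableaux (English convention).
Insert each entry of the permutation into P by Schensted row insertion, recording in Q the position of each new cell.

Insert 3: appended to row 1. P = [[3]].
Insert 5: appended to row 1. P = [[3, 5]].
Insert 1: 1 bumps 3 from row 1; 3 starts row 2. P = [[1, 5], [3]].
Insert 4: 4 bumps 5 from row 1; 5 appends to row 2. P = [[1, 4], [3, 5]].
Insert 2: 2 bumps 4 from row 1; 4 bumps 5 from row 2; 5 starts row 3. P = [[1, 2], [3, 4], [5]].

So P = [[1, 2], [3, 4], [5]], Q = [[1, 2], [3, 4], [5]].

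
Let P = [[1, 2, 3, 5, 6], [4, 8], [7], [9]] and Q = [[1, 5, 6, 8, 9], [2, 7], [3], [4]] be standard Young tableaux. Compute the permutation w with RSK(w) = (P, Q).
9 7 4 1 2 8 3 5 6

Reverse the RSK construction: for i from n down to 1, find the cell of Q containing i, remove the entry at that cell from P, and reverse-bump it up through P; the value ejected from row 1 is w(i).

Step i=9: Q has 9 at row 1, column 5; remove that cell from P, ejecting 6. So w(9) = 6. P is now [[1, 2, 3, 5], [4, 8], [7], [9]].
Step i=8: Q has 8 at row 1, column 4; remove that cell from P, ejecting 5. So w(8) = 5. P is now [[1, 2, 3], [4, 8], [7], [9]].
Step i=7: Q has 7 at row 2, column 2; remove 8 from row 2 of P and reverse-bump: 8 enters row 1 and ejects 3. So w(7) = 3. P is now [[1, 2, 8], [4], [7], [9]].
Step i=6: Q has 6 at row 1, column 3; remove that cell from P, ejecting 8. So w(6) = 8. P is now [[1, 2], [4], [7], [9]].
Step i=5: Q has 5 at row 1, column 2; remove that cell from P, ejecting 2. So w(5) = 2. P is now [[1], [4], [7], [9]].
Step i=4: Q has 4 at row 4, column 1; remove 9 from row 4 of P and reverse-bump: 9 enters row 3 and ejects 7; 7 enters row 2 and ejects 4; 4 enters row 1 and ejects 1. So w(4) = 1. P is now [[4], [7], [9]].
Step i=3: Q has 3 at row 3, column 1; remove 9 from row 3 of P and reverse-bump: 9 enters row 2 and ejects 7; 7 enters row 1 and ejects 4. So w(3) = 4. P is now [[7], [9]].
Step i=2: Q has 2 at row 2, column 1; remove 9 from row 2 of P and reverse-bump: 9 enters row 1 and ejects 7. So w(2) = 7. P is now [[9]].
Step i=1: Q has 1 at row 1, column 1; remove that cell from P, ejecting 9. So w(1) = 9. P is now [].

So w = 9 7 4 1 2 8 3 5 6.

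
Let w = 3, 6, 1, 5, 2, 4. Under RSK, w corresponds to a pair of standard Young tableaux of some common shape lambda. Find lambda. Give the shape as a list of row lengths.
Row-insert each entry into an empty tableau.

After inserting 3: P = [[3]].
After inserting 6: P = [[3, 6]].
After inserting 1: P = [[1, 6], [3]].
After inserting 5: P = [[1, 5], [3, 6]].
After inserting 2: P = [[1, 2], [3, 5], [6]].
After inserting 4: P = [[1, 2, 4], [3, 5], [6]].

The final insertion tableau P = [[1, 2, 4], [3, 5], [6]] has shape [3, 2, 1].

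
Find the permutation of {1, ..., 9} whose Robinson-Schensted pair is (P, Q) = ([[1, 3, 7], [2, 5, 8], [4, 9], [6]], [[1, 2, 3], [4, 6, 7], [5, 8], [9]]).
4 6 9 5 2 3 8 7 1

Reverse the RSK construction: for i from n down to 1, find the cell of Q containing i, remove the entry at that cell from P, and reverse-bump it up through P; the value ejected from row 1 is w(i).

Step i=9: Q has 9 at row 4, column 1; remove 6 from row 4 of P and reverse-bump: 6 enters row 3 and ejects 4; 4 enters row 2 and ejects 2; 2 enters row 1 and ejects 1. So w(9) = 1. P is now [[2, 3, 7], [4, 5, 8], [6, 9]].
Step i=8: Q has 8 at row 3, column 2; remove 9 from row 3 of P and reverse-bump: 9 enters row 2 and ejects 8; 8 enters row 1 and ejects 7. So w(8) = 7. P is now [[2, 3, 8], [4, 5, 9], [6]].
Step i=7: Q has 7 at row 2, column 3; remove 9 from row 2 of P and reverse-bump: 9 enters row 1 and ejects 8. So w(7) = 8. P is now [[2, 3, 9], [4, 5], [6]].
Step i=6: Q has 6 at row 2, column 2; remove 5 from row 2 of P and reverse-bump: 5 enters row 1 and ejects 3. So w(6) = 3. P is now [[2, 5, 9], [4], [6]].
Step i=5: Q has 5 at row 3, column 1; remove 6 from row 3 of P and reverse-bump: 6 enters row 2 and ejects 4; 4 enters row 1 and ejects 2. So w(5) = 2. P is now [[4, 5, 9], [6]].
Step i=4: Q has 4 at row 2, column 1; remove 6 from row 2 of P and reverse-bump: 6 enters row 1 and ejects 5. So w(4) = 5. P is now [[4, 6, 9]].
Step i=3: Q has 3 at row 1, column 3; remove that cell from P, ejecting 9. So w(3) = 9. P is now [[4, 6]].
Step i=2: Q has 2 at row 1, column 2; remove that cell from P, ejecting 6. So w(2) = 6. P is now [[4]].
Step i=1: Q has 1 at row 1, column 1; remove that cell from P, ejecting 4. So w(1) = 4. P is now [].

So w = 4 6 9 5 2 3 8 7 1.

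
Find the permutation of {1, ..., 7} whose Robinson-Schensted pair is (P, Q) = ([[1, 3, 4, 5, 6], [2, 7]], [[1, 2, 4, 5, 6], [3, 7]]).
2 3 1 4 5 7 6

Reverse the RSK construction: for i from n down to 1, find the cell of Q containing i, remove the entry at that cell from P, and reverse-bump it up through P; the value ejected from row 1 is w(i).

Step i=7: Q has 7 at row 2, column 2; remove 7 from row 2 of P and reverse-bump: 7 enters row 1 and ejects 6. So w(7) = 6. P is now [[1, 3, 4, 5, 7], [2]].
Step i=6: Q has 6 at row 1, column 5; remove that cell from P, ejecting 7. So w(6) = 7. P is now [[1, 3, 4, 5], [2]].
Step i=5: Q has 5 at row 1, column 4; remove that cell from P, ejecting 5. So w(5) = 5. P is now [[1, 3, 4], [2]].
Step i=4: Q has 4 at row 1, column 3; remove that cell from P, ejecting 4. So w(4) = 4. P is now [[1, 3], [2]].
Step i=3: Q has 3 at row 2, column 1; remove 2 from row 2 of P and reverse-bump: 2 enters row 1 and ejects 1. So w(3) = 1. P is now [[2, 3]].
Step i=2: Q has 2 at row 1, column 2; remove that cell from P, ejecting 3. So w(2) = 3. P is now [[2]].
Step i=1: Q has 1 at row 1, column 1; remove that cell from P, ejecting 2. So w(1) = 2. P is now [].

So w = 2 3 1 4 5 7 6.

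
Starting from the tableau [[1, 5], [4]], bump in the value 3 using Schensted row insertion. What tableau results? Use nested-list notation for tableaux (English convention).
[[1, 3], [4, 5]]

In row 1, 3 replaces 5 (the leftmost entry greater than 3); 5 is bumped to row 2. 5 is appended to row 2. The new tableau is [[1, 3], [4, 5]].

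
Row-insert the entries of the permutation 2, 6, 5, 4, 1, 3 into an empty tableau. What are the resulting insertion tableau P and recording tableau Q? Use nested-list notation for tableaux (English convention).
P = [[1, 3], [2, 4], [5], [6]], Q = [[1, 2], [3, 6], [4], [5]]

Insert each entry of the permutation into P by Schensted row insertion, recording in Q the position of each new cell.

After inserting 2: P = [[2]].
After inserting 6: P = [[2, 6]].
After inserting 5: P = [[2, 5], [6]].
After inserting 4: P = [[2, 4], [5], [6]].
After inserting 1: P = [[1, 4], [2], [5], [6]].
After inserting 3: P = [[1, 3], [2, 4], [5], [6]].

So P = [[1, 3], [2, 4], [5], [6]], Q = [[1, 2], [3, 6], [4], [5]].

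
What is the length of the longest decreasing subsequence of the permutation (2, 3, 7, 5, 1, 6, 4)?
3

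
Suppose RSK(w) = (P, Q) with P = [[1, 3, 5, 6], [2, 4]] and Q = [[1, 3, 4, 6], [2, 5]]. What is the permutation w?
Reverse the RSK construction: for i from n down to 1, find the cell of Q containing i, remove the entry at that cell from P, and reverse-bump it up through P; the value ejected from row 1 is w(i).

Step i=6: Q has 6 at row 1, column 4; remove that cell from P, ejecting 6. So w(6) = 6. P is now [[1, 3, 5], [2, 4]].
Step i=5: Q has 5 at row 2, column 2; remove 4 from row 2 of P and reverse-bump: 4 enters row 1 and ejects 3. So w(5) = 3. P is now [[1, 4, 5], [2]].
Step i=4: Q has 4 at row 1, column 3; remove that cell from P, ejecting 5. So w(4) = 5. P is now [[1, 4], [2]].
Step i=3: Q has 3 at row 1, column 2; remove that cell from P, ejecting 4. So w(3) = 4. P is now [[1], [2]].
Step i=2: Q has 2 at row 2, column 1; remove 2 from row 2 of P and reverse-bump: 2 enters row 1 and ejects 1. So w(2) = 1. P is now [[2]].
Step i=1: Q has 1 at row 1, column 1; remove that cell from P, ejecting 2. So w(1) = 2. P is now [].

So w = 2 1 4 5 3 6.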